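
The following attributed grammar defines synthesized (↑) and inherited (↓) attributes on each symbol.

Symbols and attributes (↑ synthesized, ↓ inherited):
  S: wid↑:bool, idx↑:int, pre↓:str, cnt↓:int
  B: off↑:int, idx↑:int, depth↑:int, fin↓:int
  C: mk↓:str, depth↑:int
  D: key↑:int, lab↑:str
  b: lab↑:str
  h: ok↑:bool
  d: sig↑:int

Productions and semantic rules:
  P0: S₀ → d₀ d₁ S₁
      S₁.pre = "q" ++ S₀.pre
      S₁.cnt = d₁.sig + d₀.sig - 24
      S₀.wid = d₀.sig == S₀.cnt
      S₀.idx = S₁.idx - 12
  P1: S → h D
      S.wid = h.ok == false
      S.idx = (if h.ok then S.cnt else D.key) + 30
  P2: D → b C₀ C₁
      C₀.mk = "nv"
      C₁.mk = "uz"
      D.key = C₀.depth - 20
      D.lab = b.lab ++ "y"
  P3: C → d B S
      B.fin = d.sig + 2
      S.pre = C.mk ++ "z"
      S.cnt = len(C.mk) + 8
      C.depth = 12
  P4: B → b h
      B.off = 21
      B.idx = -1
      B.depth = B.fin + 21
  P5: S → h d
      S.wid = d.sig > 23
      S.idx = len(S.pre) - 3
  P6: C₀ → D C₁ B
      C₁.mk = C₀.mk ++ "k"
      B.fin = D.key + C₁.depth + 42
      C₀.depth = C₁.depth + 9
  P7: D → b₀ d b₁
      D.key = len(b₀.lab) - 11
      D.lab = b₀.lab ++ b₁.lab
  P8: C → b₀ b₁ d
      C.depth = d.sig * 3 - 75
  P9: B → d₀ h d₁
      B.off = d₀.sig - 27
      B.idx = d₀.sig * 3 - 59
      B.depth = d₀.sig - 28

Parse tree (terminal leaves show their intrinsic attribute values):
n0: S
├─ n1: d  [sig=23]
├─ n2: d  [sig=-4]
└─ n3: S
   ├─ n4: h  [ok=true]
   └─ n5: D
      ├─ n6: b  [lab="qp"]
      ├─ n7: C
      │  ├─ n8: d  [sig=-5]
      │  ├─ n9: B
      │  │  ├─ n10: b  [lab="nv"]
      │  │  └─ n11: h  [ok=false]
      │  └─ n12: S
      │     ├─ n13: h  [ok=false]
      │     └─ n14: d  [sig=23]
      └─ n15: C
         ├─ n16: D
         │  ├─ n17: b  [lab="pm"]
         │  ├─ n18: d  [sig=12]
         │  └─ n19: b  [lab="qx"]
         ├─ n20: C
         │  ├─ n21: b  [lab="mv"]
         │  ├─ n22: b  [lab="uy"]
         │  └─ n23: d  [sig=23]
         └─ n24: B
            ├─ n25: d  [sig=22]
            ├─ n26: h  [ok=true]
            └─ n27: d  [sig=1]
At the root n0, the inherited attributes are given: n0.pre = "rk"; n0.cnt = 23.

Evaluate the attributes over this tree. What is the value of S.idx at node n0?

13

1. n0.pre = "rk"  [given at root]
2. n0.cnt = 23  [given at root]
3. n1.sig = 23  [terminal]
4. n2.sig = -4  [terminal]
5. n3.pre = "qrk"  ["q" ++ S₀.pre]
6. n3.cnt = -5  [d₁.sig + d₀.sig - 24]
7. n4.ok = true  [terminal]
8. n6.lab = "qp"  [terminal]
9. n7.mk = "nv"  ["nv"]
10. n8.sig = -5  [terminal]
11. n9.fin = -3  [d.sig + 2]
12. n10.lab = "nv"  [terminal]
13. n11.ok = false  [terminal]
14. n9.off = 21  [21]
15. n9.idx = -1  [-1]
16. n9.depth = 18  [B.fin + 21]
17. n12.pre = "nvz"  [C.mk ++ "z"]
18. n12.cnt = 10  [len(C.mk) + 8]
19. n13.ok = false  [terminal]
20. n14.sig = 23  [terminal]
21. n12.wid = false  [d.sig > 23]
22. n12.idx = 0  [len(S.pre) - 3]
23. n7.depth = 12  [12]
24. n15.mk = "uz"  ["uz"]
25. n17.lab = "pm"  [terminal]
26. n18.sig = 12  [terminal]
27. n19.lab = "qx"  [terminal]
28. n16.key = -9  [len(b₀.lab) - 11]
29. n16.lab = "pmqx"  [b₀.lab ++ b₁.lab]
30. n20.mk = "uzk"  [C₀.mk ++ "k"]
31. n21.lab = "mv"  [terminal]
32. n22.lab = "uy"  [terminal]
33. n23.sig = 23  [terminal]
34. n20.depth = -6  [d.sig * 3 - 75]
35. n24.fin = 27  [D.key + C₁.depth + 42]
36. n25.sig = 22  [terminal]
37. n26.ok = true  [terminal]
38. n27.sig = 1  [terminal]
39. n24.off = -5  [d₀.sig - 27]
40. n24.idx = 7  [d₀.sig * 3 - 59]
41. n24.depth = -6  [d₀.sig - 28]
42. n15.depth = 3  [C₁.depth + 9]
43. n5.key = -8  [C₀.depth - 20]
44. n5.lab = "qpy"  [b.lab ++ "y"]
45. n3.wid = false  [h.ok == false]
46. n3.idx = 25  [(if h.ok then S.cnt else D.key) + 30]
47. n0.wid = true  [d₀.sig == S₀.cnt]
48. n0.idx = 13  [S₁.idx - 12]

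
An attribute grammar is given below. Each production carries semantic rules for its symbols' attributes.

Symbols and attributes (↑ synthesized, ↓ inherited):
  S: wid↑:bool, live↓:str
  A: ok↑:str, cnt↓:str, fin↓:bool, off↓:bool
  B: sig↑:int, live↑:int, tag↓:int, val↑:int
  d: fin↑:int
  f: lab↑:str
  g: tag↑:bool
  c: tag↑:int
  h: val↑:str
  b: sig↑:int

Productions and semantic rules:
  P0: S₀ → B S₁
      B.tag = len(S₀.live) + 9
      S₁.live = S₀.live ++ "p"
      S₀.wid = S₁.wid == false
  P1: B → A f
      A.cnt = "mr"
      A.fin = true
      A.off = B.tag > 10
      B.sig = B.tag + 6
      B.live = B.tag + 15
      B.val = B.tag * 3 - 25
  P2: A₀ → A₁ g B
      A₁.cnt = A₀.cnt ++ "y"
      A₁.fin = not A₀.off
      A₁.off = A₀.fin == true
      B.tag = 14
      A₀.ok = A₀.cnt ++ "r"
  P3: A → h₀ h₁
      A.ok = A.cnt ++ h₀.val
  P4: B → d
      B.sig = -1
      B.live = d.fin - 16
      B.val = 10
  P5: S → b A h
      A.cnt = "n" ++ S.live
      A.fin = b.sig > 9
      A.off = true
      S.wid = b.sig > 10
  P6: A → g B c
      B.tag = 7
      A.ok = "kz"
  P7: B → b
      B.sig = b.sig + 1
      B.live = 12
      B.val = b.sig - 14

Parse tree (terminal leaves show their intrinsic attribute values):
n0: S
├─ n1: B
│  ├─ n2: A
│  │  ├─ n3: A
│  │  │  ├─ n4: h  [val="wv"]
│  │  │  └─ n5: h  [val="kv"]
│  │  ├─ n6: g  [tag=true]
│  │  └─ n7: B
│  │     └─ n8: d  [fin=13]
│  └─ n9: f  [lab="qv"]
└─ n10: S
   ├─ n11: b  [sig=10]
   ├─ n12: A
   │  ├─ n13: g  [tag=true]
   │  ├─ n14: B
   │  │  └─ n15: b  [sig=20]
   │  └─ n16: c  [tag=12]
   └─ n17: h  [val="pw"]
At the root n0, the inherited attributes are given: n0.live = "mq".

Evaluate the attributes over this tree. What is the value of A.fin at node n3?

1. n0.live = "mq"  [given at root]
2. n1.tag = 11  [len(S₀.live) + 9]
3. n2.cnt = "mr"  ["mr"]
4. n2.fin = true  [true]
5. n2.off = true  [B.tag > 10]
6. n3.cnt = "mry"  [A₀.cnt ++ "y"]
7. n3.fin = false  [not A₀.off]
8. n3.off = true  [A₀.fin == true]
9. n4.val = "wv"  [terminal]
10. n5.val = "kv"  [terminal]
11. n3.ok = "mrywv"  [A.cnt ++ h₀.val]
12. n6.tag = true  [terminal]
13. n7.tag = 14  [14]
14. n8.fin = 13  [terminal]
15. n7.sig = -1  [-1]
16. n7.live = -3  [d.fin - 16]
17. n7.val = 10  [10]
18. n2.ok = "mrr"  [A₀.cnt ++ "r"]
19. n9.lab = "qv"  [terminal]
20. n1.sig = 17  [B.tag + 6]
21. n1.live = 26  [B.tag + 15]
22. n1.val = 8  [B.tag * 3 - 25]
23. n10.live = "mqp"  [S₀.live ++ "p"]
24. n11.sig = 10  [terminal]
25. n12.cnt = "nmqp"  ["n" ++ S.live]
26. n12.fin = true  [b.sig > 9]
27. n12.off = true  [true]
28. n13.tag = true  [terminal]
29. n14.tag = 7  [7]
30. n15.sig = 20  [terminal]
31. n14.sig = 21  [b.sig + 1]
32. n14.live = 12  [12]
33. n14.val = 6  [b.sig - 14]
34. n16.tag = 12  [terminal]
35. n12.ok = "kz"  ["kz"]
36. n17.val = "pw"  [terminal]
37. n10.wid = false  [b.sig > 10]
38. n0.wid = true  [S₁.wid == false]

false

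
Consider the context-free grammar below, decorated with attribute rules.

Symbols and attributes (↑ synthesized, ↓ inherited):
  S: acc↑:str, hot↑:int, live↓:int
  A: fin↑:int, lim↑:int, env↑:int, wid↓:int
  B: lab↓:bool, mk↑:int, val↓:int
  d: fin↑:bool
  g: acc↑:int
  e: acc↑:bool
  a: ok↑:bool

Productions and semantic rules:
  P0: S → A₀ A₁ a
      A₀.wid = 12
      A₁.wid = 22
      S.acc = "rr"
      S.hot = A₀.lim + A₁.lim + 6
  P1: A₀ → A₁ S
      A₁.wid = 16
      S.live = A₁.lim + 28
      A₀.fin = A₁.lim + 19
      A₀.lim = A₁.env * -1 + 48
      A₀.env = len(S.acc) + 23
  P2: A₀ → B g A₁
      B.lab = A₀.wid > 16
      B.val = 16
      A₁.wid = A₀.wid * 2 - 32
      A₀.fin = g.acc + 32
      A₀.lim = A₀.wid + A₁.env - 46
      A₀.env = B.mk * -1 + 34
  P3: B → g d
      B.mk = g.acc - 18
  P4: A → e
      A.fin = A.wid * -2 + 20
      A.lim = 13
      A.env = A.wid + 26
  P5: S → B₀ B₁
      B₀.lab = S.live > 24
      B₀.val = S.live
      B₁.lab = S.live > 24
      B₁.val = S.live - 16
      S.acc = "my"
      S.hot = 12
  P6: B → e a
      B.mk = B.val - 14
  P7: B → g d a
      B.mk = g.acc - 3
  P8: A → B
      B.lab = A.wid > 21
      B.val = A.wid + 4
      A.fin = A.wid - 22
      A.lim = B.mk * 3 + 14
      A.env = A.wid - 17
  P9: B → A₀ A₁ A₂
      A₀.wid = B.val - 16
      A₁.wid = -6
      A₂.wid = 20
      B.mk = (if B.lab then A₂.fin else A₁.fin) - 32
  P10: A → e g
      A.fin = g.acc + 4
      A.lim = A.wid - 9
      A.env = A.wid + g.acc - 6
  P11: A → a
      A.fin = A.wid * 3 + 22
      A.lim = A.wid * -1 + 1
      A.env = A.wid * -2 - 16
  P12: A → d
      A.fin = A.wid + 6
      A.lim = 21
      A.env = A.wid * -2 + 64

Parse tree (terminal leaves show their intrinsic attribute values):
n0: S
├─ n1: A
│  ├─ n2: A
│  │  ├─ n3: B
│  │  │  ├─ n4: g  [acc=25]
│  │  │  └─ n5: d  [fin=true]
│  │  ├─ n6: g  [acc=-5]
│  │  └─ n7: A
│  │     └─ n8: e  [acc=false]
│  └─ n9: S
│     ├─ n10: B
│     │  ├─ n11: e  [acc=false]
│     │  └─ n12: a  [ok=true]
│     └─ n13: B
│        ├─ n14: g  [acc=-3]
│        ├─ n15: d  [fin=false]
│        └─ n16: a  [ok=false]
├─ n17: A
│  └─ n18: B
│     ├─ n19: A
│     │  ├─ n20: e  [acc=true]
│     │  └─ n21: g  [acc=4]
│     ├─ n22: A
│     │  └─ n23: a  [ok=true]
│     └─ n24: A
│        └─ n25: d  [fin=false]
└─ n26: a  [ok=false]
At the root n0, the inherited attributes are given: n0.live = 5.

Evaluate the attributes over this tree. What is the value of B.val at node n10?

1. n0.live = 5  [given at root]
2. n1.wid = 12  [12]
3. n2.wid = 16  [16]
4. n3.lab = false  [A₀.wid > 16]
5. n3.val = 16  [16]
6. n4.acc = 25  [terminal]
7. n5.fin = true  [terminal]
8. n3.mk = 7  [g.acc - 18]
9. n6.acc = -5  [terminal]
10. n7.wid = 0  [A₀.wid * 2 - 32]
11. n8.acc = false  [terminal]
12. n7.fin = 20  [A.wid * -2 + 20]
13. n7.lim = 13  [13]
14. n7.env = 26  [A.wid + 26]
15. n2.fin = 27  [g.acc + 32]
16. n2.lim = -4  [A₀.wid + A₁.env - 46]
17. n2.env = 27  [B.mk * -1 + 34]
18. n9.live = 24  [A₁.lim + 28]
19. n10.lab = false  [S.live > 24]
20. n10.val = 24  [S.live]
21. n11.acc = false  [terminal]
22. n12.ok = true  [terminal]
23. n10.mk = 10  [B.val - 14]
24. n13.lab = false  [S.live > 24]
25. n13.val = 8  [S.live - 16]
26. n14.acc = -3  [terminal]
27. n15.fin = false  [terminal]
28. n16.ok = false  [terminal]
29. n13.mk = -6  [g.acc - 3]
30. n9.acc = "my"  ["my"]
31. n9.hot = 12  [12]
32. n1.fin = 15  [A₁.lim + 19]
33. n1.lim = 21  [A₁.env * -1 + 48]
34. n1.env = 25  [len(S.acc) + 23]
35. n17.wid = 22  [22]
36. n18.lab = true  [A.wid > 21]
37. n18.val = 26  [A.wid + 4]
38. n19.wid = 10  [B.val - 16]
39. n20.acc = true  [terminal]
40. n21.acc = 4  [terminal]
41. n19.fin = 8  [g.acc + 4]
42. n19.lim = 1  [A.wid - 9]
43. n19.env = 8  [A.wid + g.acc - 6]
44. n22.wid = -6  [-6]
45. n23.ok = true  [terminal]
46. n22.fin = 4  [A.wid * 3 + 22]
47. n22.lim = 7  [A.wid * -1 + 1]
48. n22.env = -4  [A.wid * -2 - 16]
49. n24.wid = 20  [20]
50. n25.fin = false  [terminal]
51. n24.fin = 26  [A.wid + 6]
52. n24.lim = 21  [21]
53. n24.env = 24  [A.wid * -2 + 64]
54. n18.mk = -6  [(if B.lab then A₂.fin else A₁.fin) - 32]
55. n17.fin = 0  [A.wid - 22]
56. n17.lim = -4  [B.mk * 3 + 14]
57. n17.env = 5  [A.wid - 17]
58. n26.ok = false  [terminal]
59. n0.acc = "rr"  ["rr"]
60. n0.hot = 23  [A₀.lim + A₁.lim + 6]

24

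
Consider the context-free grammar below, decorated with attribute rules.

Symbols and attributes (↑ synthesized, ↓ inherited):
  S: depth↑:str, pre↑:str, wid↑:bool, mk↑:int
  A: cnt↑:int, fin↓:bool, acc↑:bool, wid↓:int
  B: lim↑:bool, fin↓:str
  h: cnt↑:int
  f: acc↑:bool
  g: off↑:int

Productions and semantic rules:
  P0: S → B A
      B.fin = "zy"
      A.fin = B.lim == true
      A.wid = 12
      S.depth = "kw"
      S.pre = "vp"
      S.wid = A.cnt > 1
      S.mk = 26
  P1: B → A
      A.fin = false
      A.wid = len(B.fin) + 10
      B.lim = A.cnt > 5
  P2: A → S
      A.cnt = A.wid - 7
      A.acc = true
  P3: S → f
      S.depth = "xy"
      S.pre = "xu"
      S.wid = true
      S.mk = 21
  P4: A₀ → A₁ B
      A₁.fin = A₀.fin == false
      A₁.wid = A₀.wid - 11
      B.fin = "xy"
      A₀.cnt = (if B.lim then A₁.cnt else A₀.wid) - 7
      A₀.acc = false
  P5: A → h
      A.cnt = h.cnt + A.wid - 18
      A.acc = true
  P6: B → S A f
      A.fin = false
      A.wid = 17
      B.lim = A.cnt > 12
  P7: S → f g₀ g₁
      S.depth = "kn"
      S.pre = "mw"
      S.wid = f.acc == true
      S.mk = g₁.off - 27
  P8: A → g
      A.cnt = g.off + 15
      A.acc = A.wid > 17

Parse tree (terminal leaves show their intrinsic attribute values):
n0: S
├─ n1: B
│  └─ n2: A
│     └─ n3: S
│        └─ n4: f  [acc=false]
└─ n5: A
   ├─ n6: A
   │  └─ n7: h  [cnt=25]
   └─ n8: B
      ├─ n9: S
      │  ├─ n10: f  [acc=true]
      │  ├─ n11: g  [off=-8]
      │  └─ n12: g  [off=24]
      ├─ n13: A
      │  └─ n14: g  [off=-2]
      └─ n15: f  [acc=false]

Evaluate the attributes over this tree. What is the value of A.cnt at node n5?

1

1. n1.fin = "zy"  ["zy"]
2. n2.fin = false  [false]
3. n2.wid = 12  [len(B.fin) + 10]
4. n4.acc = false  [terminal]
5. n3.depth = "xy"  ["xy"]
6. n3.pre = "xu"  ["xu"]
7. n3.wid = true  [true]
8. n3.mk = 21  [21]
9. n2.cnt = 5  [A.wid - 7]
10. n2.acc = true  [true]
11. n1.lim = false  [A.cnt > 5]
12. n5.fin = false  [B.lim == true]
13. n5.wid = 12  [12]
14. n6.fin = true  [A₀.fin == false]
15. n6.wid = 1  [A₀.wid - 11]
16. n7.cnt = 25  [terminal]
17. n6.cnt = 8  [h.cnt + A.wid - 18]
18. n6.acc = true  [true]
19. n8.fin = "xy"  ["xy"]
20. n10.acc = true  [terminal]
21. n11.off = -8  [terminal]
22. n12.off = 24  [terminal]
23. n9.depth = "kn"  ["kn"]
24. n9.pre = "mw"  ["mw"]
25. n9.wid = true  [f.acc == true]
26. n9.mk = -3  [g₁.off - 27]
27. n13.fin = false  [false]
28. n13.wid = 17  [17]
29. n14.off = -2  [terminal]
30. n13.cnt = 13  [g.off + 15]
31. n13.acc = false  [A.wid > 17]
32. n15.acc = false  [terminal]
33. n8.lim = true  [A.cnt > 12]
34. n5.cnt = 1  [(if B.lim then A₁.cnt else A₀.wid) - 7]
35. n5.acc = false  [false]
36. n0.depth = "kw"  ["kw"]
37. n0.pre = "vp"  ["vp"]
38. n0.wid = false  [A.cnt > 1]
39. n0.mk = 26  [26]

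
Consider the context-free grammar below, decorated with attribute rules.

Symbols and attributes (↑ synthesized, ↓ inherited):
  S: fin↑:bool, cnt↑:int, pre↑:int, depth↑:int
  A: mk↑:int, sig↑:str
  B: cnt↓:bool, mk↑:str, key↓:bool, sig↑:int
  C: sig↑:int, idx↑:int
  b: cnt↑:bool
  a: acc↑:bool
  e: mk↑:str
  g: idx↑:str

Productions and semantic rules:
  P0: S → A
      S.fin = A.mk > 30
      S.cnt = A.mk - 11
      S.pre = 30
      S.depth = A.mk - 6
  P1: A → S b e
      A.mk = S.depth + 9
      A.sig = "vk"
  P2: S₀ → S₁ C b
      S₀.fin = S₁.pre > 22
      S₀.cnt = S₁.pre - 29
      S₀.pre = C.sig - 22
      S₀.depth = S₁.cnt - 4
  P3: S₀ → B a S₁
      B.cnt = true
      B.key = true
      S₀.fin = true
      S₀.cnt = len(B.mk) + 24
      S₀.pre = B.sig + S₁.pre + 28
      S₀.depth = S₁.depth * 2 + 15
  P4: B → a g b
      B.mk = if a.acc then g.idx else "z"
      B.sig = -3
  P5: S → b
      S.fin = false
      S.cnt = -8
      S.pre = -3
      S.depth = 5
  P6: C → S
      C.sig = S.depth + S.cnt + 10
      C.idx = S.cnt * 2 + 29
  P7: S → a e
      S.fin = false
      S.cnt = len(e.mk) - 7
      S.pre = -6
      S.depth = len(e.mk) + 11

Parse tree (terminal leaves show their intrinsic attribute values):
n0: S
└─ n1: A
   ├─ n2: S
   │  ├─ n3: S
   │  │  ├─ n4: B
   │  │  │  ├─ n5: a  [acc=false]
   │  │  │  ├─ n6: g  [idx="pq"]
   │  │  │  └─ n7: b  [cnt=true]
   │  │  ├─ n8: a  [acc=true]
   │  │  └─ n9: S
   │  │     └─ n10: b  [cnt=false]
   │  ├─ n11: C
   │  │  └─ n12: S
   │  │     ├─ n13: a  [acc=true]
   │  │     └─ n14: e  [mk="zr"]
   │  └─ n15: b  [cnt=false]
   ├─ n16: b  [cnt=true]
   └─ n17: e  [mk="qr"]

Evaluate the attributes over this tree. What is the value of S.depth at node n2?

1. n4.cnt = true  [true]
2. n4.key = true  [true]
3. n5.acc = false  [terminal]
4. n6.idx = "pq"  [terminal]
5. n7.cnt = true  [terminal]
6. n4.mk = "z"  [if a.acc then g.idx else "z"]
7. n4.sig = -3  [-3]
8. n8.acc = true  [terminal]
9. n10.cnt = false  [terminal]
10. n9.fin = false  [false]
11. n9.cnt = -8  [-8]
12. n9.pre = -3  [-3]
13. n9.depth = 5  [5]
14. n3.fin = true  [true]
15. n3.cnt = 25  [len(B.mk) + 24]
16. n3.pre = 22  [B.sig + S₁.pre + 28]
17. n3.depth = 25  [S₁.depth * 2 + 15]
18. n13.acc = true  [terminal]
19. n14.mk = "zr"  [terminal]
20. n12.fin = false  [false]
21. n12.cnt = -5  [len(e.mk) - 7]
22. n12.pre = -6  [-6]
23. n12.depth = 13  [len(e.mk) + 11]
24. n11.sig = 18  [S.depth + S.cnt + 10]
25. n11.idx = 19  [S.cnt * 2 + 29]
26. n15.cnt = false  [terminal]
27. n2.fin = false  [S₁.pre > 22]
28. n2.cnt = -7  [S₁.pre - 29]
29. n2.pre = -4  [C.sig - 22]
30. n2.depth = 21  [S₁.cnt - 4]
31. n16.cnt = true  [terminal]
32. n17.mk = "qr"  [terminal]
33. n1.mk = 30  [S.depth + 9]
34. n1.sig = "vk"  ["vk"]
35. n0.fin = false  [A.mk > 30]
36. n0.cnt = 19  [A.mk - 11]
37. n0.pre = 30  [30]
38. n0.depth = 24  [A.mk - 6]

21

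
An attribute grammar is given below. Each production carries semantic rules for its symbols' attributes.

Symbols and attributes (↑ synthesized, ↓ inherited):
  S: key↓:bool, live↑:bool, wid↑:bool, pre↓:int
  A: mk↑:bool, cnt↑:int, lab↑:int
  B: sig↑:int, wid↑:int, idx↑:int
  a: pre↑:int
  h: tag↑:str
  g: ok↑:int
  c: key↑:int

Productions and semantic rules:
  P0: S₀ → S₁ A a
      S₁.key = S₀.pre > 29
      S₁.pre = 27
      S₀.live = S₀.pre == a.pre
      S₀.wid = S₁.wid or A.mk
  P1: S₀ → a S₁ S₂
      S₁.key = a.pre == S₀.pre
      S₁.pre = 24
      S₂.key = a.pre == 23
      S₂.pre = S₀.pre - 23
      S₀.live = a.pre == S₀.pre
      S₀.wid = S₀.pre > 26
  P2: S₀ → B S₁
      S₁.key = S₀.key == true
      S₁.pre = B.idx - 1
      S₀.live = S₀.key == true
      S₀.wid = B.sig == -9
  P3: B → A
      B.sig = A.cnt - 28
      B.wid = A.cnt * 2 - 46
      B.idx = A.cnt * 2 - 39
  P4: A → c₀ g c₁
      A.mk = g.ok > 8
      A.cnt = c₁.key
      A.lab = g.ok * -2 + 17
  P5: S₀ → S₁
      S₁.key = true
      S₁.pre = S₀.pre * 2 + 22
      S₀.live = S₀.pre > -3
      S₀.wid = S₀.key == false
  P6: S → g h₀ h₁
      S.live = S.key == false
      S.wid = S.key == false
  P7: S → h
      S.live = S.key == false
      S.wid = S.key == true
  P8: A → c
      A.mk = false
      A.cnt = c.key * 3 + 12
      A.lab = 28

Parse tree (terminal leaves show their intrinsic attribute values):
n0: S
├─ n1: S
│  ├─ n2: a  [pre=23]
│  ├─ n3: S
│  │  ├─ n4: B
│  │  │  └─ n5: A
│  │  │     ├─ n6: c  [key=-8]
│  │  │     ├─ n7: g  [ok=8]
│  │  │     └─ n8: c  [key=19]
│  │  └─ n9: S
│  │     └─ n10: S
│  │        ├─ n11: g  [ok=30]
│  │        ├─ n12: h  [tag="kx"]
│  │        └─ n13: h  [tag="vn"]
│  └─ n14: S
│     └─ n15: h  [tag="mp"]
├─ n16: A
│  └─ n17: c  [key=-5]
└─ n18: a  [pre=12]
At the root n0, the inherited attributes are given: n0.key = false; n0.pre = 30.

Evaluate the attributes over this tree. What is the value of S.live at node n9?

1. n0.key = false  [given at root]
2. n0.pre = 30  [given at root]
3. n1.key = true  [S₀.pre > 29]
4. n1.pre = 27  [27]
5. n2.pre = 23  [terminal]
6. n3.key = false  [a.pre == S₀.pre]
7. n3.pre = 24  [24]
8. n6.key = -8  [terminal]
9. n7.ok = 8  [terminal]
10. n8.key = 19  [terminal]
11. n5.mk = false  [g.ok > 8]
12. n5.cnt = 19  [c₁.key]
13. n5.lab = 1  [g.ok * -2 + 17]
14. n4.sig = -9  [A.cnt - 28]
15. n4.wid = -8  [A.cnt * 2 - 46]
16. n4.idx = -1  [A.cnt * 2 - 39]
17. n9.key = false  [S₀.key == true]
18. n9.pre = -2  [B.idx - 1]
19. n10.key = true  [true]
20. n10.pre = 18  [S₀.pre * 2 + 22]
21. n11.ok = 30  [terminal]
22. n12.tag = "kx"  [terminal]
23. n13.tag = "vn"  [terminal]
24. n10.live = false  [S.key == false]
25. n10.wid = false  [S.key == false]
26. n9.live = true  [S₀.pre > -3]
27. n9.wid = true  [S₀.key == false]
28. n3.live = false  [S₀.key == true]
29. n3.wid = true  [B.sig == -9]
30. n14.key = true  [a.pre == 23]
31. n14.pre = 4  [S₀.pre - 23]
32. n15.tag = "mp"  [terminal]
33. n14.live = false  [S.key == false]
34. n14.wid = true  [S.key == true]
35. n1.live = false  [a.pre == S₀.pre]
36. n1.wid = true  [S₀.pre > 26]
37. n17.key = -5  [terminal]
38. n16.mk = false  [false]
39. n16.cnt = -3  [c.key * 3 + 12]
40. n16.lab = 28  [28]
41. n18.pre = 12  [terminal]
42. n0.live = false  [S₀.pre == a.pre]
43. n0.wid = true  [S₁.wid or A.mk]

true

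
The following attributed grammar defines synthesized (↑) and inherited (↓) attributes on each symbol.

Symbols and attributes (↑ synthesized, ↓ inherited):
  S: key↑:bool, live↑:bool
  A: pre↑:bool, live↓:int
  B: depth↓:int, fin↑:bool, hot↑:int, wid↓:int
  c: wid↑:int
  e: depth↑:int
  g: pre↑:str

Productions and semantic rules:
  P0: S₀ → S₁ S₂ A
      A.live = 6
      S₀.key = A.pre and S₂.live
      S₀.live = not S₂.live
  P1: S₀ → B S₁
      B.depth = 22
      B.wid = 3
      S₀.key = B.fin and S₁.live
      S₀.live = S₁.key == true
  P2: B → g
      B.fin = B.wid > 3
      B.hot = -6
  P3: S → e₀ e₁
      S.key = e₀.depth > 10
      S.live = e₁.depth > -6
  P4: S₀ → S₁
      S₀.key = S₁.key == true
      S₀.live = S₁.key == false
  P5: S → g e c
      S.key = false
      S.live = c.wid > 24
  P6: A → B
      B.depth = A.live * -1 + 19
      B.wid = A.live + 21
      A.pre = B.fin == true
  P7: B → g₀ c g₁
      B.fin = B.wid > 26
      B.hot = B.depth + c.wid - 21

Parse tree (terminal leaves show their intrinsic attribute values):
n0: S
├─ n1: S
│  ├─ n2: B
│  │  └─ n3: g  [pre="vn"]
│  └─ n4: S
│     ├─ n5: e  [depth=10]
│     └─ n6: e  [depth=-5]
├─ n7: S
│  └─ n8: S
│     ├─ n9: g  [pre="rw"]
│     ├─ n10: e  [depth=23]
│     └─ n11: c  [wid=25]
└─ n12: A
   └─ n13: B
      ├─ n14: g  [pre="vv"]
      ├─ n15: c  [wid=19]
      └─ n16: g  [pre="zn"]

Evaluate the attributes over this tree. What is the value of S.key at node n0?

true

1. n2.depth = 22  [22]
2. n2.wid = 3  [3]
3. n3.pre = "vn"  [terminal]
4. n2.fin = false  [B.wid > 3]
5. n2.hot = -6  [-6]
6. n5.depth = 10  [terminal]
7. n6.depth = -5  [terminal]
8. n4.key = false  [e₀.depth > 10]
9. n4.live = true  [e₁.depth > -6]
10. n1.key = false  [B.fin and S₁.live]
11. n1.live = false  [S₁.key == true]
12. n9.pre = "rw"  [terminal]
13. n10.depth = 23  [terminal]
14. n11.wid = 25  [terminal]
15. n8.key = false  [false]
16. n8.live = true  [c.wid > 24]
17. n7.key = false  [S₁.key == true]
18. n7.live = true  [S₁.key == false]
19. n12.live = 6  [6]
20. n13.depth = 13  [A.live * -1 + 19]
21. n13.wid = 27  [A.live + 21]
22. n14.pre = "vv"  [terminal]
23. n15.wid = 19  [terminal]
24. n16.pre = "zn"  [terminal]
25. n13.fin = true  [B.wid > 26]
26. n13.hot = 11  [B.depth + c.wid - 21]
27. n12.pre = true  [B.fin == true]
28. n0.key = true  [A.pre and S₂.live]
29. n0.live = false  [not S₂.live]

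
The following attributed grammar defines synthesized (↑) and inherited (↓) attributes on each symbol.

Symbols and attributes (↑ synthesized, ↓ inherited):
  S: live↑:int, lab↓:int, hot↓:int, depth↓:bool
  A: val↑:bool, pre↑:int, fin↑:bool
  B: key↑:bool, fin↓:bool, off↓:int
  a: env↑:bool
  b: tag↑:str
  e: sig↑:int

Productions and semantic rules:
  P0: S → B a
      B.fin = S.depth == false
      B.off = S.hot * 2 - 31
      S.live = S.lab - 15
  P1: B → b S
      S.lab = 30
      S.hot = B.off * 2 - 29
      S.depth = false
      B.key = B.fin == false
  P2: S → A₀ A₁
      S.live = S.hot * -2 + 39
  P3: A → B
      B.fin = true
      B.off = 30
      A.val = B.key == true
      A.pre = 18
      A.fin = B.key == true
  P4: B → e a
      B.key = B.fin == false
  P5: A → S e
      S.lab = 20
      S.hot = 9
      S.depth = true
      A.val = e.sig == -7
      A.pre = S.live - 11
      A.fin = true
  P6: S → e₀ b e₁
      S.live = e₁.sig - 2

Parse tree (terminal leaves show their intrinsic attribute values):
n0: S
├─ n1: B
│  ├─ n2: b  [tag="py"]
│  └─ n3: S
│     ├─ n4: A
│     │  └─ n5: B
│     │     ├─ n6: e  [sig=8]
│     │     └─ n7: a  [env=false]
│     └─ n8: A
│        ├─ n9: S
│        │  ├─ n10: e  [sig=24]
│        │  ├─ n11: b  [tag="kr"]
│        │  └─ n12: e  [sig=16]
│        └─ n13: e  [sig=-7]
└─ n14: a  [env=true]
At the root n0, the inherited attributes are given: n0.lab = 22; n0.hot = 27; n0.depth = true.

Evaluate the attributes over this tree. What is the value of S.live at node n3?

1. n0.lab = 22  [given at root]
2. n0.hot = 27  [given at root]
3. n0.depth = true  [given at root]
4. n1.fin = false  [S.depth == false]
5. n1.off = 23  [S.hot * 2 - 31]
6. n2.tag = "py"  [terminal]
7. n3.lab = 30  [30]
8. n3.hot = 17  [B.off * 2 - 29]
9. n3.depth = false  [false]
10. n5.fin = true  [true]
11. n5.off = 30  [30]
12. n6.sig = 8  [terminal]
13. n7.env = false  [terminal]
14. n5.key = false  [B.fin == false]
15. n4.val = false  [B.key == true]
16. n4.pre = 18  [18]
17. n4.fin = false  [B.key == true]
18. n9.lab = 20  [20]
19. n9.hot = 9  [9]
20. n9.depth = true  [true]
21. n10.sig = 24  [terminal]
22. n11.tag = "kr"  [terminal]
23. n12.sig = 16  [terminal]
24. n9.live = 14  [e₁.sig - 2]
25. n13.sig = -7  [terminal]
26. n8.val = true  [e.sig == -7]
27. n8.pre = 3  [S.live - 11]
28. n8.fin = true  [true]
29. n3.live = 5  [S.hot * -2 + 39]
30. n1.key = true  [B.fin == false]
31. n14.env = true  [terminal]
32. n0.live = 7  [S.lab - 15]

5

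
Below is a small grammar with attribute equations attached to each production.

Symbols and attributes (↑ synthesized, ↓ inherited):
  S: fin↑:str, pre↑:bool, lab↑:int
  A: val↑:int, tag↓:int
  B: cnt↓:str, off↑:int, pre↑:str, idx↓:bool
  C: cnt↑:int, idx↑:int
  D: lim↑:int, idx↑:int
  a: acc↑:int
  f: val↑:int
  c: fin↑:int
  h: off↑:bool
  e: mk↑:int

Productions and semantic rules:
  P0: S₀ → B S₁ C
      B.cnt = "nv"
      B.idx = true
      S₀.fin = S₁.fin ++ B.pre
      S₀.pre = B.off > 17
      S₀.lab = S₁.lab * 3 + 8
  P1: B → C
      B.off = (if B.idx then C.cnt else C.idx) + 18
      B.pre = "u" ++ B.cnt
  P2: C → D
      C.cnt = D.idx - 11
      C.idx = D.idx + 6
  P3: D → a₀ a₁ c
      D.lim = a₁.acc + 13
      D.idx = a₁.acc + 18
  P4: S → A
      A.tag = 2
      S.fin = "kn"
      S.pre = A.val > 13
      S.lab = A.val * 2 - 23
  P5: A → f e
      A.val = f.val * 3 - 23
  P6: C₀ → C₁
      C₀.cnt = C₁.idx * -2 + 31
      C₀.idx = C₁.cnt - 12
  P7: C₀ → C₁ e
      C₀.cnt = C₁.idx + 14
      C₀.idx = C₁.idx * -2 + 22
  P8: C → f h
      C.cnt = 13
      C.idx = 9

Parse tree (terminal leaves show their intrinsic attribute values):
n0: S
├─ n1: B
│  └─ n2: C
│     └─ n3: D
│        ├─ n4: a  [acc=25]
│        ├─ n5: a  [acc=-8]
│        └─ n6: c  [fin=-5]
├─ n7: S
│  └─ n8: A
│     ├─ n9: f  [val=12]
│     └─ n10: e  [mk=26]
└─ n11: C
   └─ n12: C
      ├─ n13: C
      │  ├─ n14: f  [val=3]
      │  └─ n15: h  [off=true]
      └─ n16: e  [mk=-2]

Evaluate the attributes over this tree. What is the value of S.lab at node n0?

1. n1.cnt = "nv"  ["nv"]
2. n1.idx = true  [true]
3. n4.acc = 25  [terminal]
4. n5.acc = -8  [terminal]
5. n6.fin = -5  [terminal]
6. n3.lim = 5  [a₁.acc + 13]
7. n3.idx = 10  [a₁.acc + 18]
8. n2.cnt = -1  [D.idx - 11]
9. n2.idx = 16  [D.idx + 6]
10. n1.off = 17  [(if B.idx then C.cnt else C.idx) + 18]
11. n1.pre = "unv"  ["u" ++ B.cnt]
12. n8.tag = 2  [2]
13. n9.val = 12  [terminal]
14. n10.mk = 26  [terminal]
15. n8.val = 13  [f.val * 3 - 23]
16. n7.fin = "kn"  ["kn"]
17. n7.pre = false  [A.val > 13]
18. n7.lab = 3  [A.val * 2 - 23]
19. n14.val = 3  [terminal]
20. n15.off = true  [terminal]
21. n13.cnt = 13  [13]
22. n13.idx = 9  [9]
23. n16.mk = -2  [terminal]
24. n12.cnt = 23  [C₁.idx + 14]
25. n12.idx = 4  [C₁.idx * -2 + 22]
26. n11.cnt = 23  [C₁.idx * -2 + 31]
27. n11.idx = 11  [C₁.cnt - 12]
28. n0.fin = "knunv"  [S₁.fin ++ B.pre]
29. n0.pre = false  [B.off > 17]
30. n0.lab = 17  [S₁.lab * 3 + 8]

17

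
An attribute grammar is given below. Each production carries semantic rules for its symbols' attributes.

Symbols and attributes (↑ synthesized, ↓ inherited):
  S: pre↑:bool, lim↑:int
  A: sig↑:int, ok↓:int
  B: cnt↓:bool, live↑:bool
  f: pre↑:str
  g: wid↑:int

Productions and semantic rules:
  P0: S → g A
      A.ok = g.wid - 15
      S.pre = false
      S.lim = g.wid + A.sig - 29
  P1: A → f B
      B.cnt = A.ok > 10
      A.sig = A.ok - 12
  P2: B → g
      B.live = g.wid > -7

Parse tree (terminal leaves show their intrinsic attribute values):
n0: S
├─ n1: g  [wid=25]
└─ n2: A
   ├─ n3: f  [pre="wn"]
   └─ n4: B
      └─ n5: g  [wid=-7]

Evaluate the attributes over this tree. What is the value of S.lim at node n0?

-6

1. n1.wid = 25  [terminal]
2. n2.ok = 10  [g.wid - 15]
3. n3.pre = "wn"  [terminal]
4. n4.cnt = false  [A.ok > 10]
5. n5.wid = -7  [terminal]
6. n4.live = false  [g.wid > -7]
7. n2.sig = -2  [A.ok - 12]
8. n0.pre = false  [false]
9. n0.lim = -6  [g.wid + A.sig - 29]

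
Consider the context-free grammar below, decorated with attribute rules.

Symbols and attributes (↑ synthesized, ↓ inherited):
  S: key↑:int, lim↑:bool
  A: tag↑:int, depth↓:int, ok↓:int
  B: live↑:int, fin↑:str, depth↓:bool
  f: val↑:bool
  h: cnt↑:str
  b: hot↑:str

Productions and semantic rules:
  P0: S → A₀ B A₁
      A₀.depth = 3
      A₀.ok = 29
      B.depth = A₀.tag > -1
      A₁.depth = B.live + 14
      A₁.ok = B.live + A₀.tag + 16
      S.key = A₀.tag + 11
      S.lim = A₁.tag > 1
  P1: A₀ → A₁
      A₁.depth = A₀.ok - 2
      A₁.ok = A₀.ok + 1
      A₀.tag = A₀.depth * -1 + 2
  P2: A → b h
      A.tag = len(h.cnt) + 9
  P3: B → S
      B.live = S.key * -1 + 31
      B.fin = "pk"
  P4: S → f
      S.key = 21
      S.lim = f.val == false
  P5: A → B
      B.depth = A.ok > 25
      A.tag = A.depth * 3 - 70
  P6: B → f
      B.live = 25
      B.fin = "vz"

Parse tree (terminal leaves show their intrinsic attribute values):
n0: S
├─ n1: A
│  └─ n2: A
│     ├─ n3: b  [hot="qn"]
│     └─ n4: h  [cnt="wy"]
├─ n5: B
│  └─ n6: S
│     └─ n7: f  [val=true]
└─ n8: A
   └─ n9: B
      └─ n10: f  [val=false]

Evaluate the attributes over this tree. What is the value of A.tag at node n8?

2

1. n1.depth = 3  [3]
2. n1.ok = 29  [29]
3. n2.depth = 27  [A₀.ok - 2]
4. n2.ok = 30  [A₀.ok + 1]
5. n3.hot = "qn"  [terminal]
6. n4.cnt = "wy"  [terminal]
7. n2.tag = 11  [len(h.cnt) + 9]
8. n1.tag = -1  [A₀.depth * -1 + 2]
9. n5.depth = false  [A₀.tag > -1]
10. n7.val = true  [terminal]
11. n6.key = 21  [21]
12. n6.lim = false  [f.val == false]
13. n5.live = 10  [S.key * -1 + 31]
14. n5.fin = "pk"  ["pk"]
15. n8.depth = 24  [B.live + 14]
16. n8.ok = 25  [B.live + A₀.tag + 16]
17. n9.depth = false  [A.ok > 25]
18. n10.val = false  [terminal]
19. n9.live = 25  [25]
20. n9.fin = "vz"  ["vz"]
21. n8.tag = 2  [A.depth * 3 - 70]
22. n0.key = 10  [A₀.tag + 11]
23. n0.lim = true  [A₁.tag > 1]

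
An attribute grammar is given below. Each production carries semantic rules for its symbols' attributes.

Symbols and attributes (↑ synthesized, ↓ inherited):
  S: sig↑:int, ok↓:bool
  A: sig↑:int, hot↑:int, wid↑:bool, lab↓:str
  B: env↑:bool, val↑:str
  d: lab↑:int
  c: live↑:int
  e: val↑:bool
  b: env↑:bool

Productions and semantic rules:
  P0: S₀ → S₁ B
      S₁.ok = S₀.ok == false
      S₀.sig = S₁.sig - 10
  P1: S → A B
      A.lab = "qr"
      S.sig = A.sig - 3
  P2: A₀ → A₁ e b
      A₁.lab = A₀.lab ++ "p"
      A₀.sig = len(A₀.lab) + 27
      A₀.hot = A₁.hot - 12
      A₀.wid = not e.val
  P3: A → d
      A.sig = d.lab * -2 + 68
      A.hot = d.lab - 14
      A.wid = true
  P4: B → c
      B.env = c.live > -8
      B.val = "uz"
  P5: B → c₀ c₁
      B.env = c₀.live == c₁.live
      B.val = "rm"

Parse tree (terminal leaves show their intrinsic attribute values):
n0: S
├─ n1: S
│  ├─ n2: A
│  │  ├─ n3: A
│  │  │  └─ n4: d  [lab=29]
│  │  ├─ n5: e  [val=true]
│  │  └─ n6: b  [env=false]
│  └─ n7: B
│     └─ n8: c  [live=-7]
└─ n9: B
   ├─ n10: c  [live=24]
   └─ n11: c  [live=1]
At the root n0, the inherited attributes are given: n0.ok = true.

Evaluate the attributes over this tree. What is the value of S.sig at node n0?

1. n0.ok = true  [given at root]
2. n1.ok = false  [S₀.ok == false]
3. n2.lab = "qr"  ["qr"]
4. n3.lab = "qrp"  [A₀.lab ++ "p"]
5. n4.lab = 29  [terminal]
6. n3.sig = 10  [d.lab * -2 + 68]
7. n3.hot = 15  [d.lab - 14]
8. n3.wid = true  [true]
9. n5.val = true  [terminal]
10. n6.env = false  [terminal]
11. n2.sig = 29  [len(A₀.lab) + 27]
12. n2.hot = 3  [A₁.hot - 12]
13. n2.wid = false  [not e.val]
14. n8.live = -7  [terminal]
15. n7.env = true  [c.live > -8]
16. n7.val = "uz"  ["uz"]
17. n1.sig = 26  [A.sig - 3]
18. n10.live = 24  [terminal]
19. n11.live = 1  [terminal]
20. n9.env = false  [c₀.live == c₁.live]
21. n9.val = "rm"  ["rm"]
22. n0.sig = 16  [S₁.sig - 10]

16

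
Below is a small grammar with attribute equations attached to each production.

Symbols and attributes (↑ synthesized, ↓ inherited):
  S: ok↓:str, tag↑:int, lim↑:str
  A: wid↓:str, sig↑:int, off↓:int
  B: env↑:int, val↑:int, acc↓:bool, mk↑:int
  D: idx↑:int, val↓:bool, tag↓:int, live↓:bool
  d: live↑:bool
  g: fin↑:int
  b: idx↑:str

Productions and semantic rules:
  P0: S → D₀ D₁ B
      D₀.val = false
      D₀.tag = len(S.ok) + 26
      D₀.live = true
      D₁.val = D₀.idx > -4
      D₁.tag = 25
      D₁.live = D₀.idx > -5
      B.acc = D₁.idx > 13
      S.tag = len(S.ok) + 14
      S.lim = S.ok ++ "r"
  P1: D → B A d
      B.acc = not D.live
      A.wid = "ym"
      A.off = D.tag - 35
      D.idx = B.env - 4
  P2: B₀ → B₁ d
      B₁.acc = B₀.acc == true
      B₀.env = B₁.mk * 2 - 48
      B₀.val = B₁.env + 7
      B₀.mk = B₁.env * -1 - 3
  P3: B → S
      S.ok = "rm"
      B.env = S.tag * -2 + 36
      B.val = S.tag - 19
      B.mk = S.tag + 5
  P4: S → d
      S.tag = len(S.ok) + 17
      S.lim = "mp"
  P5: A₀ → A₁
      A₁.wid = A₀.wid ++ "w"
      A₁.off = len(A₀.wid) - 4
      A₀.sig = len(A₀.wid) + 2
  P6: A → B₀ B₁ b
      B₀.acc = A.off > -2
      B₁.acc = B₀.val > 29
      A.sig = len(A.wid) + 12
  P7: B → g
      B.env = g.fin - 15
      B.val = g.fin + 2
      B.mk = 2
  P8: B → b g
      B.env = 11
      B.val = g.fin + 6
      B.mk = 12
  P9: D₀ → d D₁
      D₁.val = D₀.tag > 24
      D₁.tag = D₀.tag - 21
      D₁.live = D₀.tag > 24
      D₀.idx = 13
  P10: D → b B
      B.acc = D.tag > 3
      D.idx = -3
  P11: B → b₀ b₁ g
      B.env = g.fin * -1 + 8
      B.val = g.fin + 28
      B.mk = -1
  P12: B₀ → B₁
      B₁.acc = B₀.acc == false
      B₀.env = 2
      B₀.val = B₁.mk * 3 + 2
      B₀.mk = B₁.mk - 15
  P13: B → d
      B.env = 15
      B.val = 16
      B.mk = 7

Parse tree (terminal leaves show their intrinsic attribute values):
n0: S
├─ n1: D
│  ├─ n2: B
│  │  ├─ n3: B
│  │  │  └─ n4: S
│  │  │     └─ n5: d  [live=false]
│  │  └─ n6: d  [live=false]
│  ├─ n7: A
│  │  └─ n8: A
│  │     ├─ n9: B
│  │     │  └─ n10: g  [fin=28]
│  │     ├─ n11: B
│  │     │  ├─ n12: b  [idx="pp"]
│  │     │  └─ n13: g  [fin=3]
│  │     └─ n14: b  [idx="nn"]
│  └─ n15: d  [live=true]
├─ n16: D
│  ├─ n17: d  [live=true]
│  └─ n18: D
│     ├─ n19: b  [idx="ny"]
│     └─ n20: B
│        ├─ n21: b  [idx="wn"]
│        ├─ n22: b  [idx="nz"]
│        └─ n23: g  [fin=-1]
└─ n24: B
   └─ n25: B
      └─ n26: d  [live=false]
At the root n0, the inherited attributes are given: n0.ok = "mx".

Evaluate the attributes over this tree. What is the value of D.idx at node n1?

1. n0.ok = "mx"  [given at root]
2. n1.val = false  [false]
3. n1.tag = 28  [len(S.ok) + 26]
4. n1.live = true  [true]
5. n2.acc = false  [not D.live]
6. n3.acc = false  [B₀.acc == true]
7. n4.ok = "rm"  ["rm"]
8. n5.live = false  [terminal]
9. n4.tag = 19  [len(S.ok) + 17]
10. n4.lim = "mp"  ["mp"]
11. n3.env = -2  [S.tag * -2 + 36]
12. n3.val = 0  [S.tag - 19]
13. n3.mk = 24  [S.tag + 5]
14. n6.live = false  [terminal]
15. n2.env = 0  [B₁.mk * 2 - 48]
16. n2.val = 5  [B₁.env + 7]
17. n2.mk = -1  [B₁.env * -1 - 3]
18. n7.wid = "ym"  ["ym"]
19. n7.off = -7  [D.tag - 35]
20. n8.wid = "ymw"  [A₀.wid ++ "w"]
21. n8.off = -2  [len(A₀.wid) - 4]
22. n9.acc = false  [A.off > -2]
23. n10.fin = 28  [terminal]
24. n9.env = 13  [g.fin - 15]
25. n9.val = 30  [g.fin + 2]
26. n9.mk = 2  [2]
27. n11.acc = true  [B₀.val > 29]
28. n12.idx = "pp"  [terminal]
29. n13.fin = 3  [terminal]
30. n11.env = 11  [11]
31. n11.val = 9  [g.fin + 6]
32. n11.mk = 12  [12]
33. n14.idx = "nn"  [terminal]
34. n8.sig = 15  [len(A.wid) + 12]
35. n7.sig = 4  [len(A₀.wid) + 2]
36. n15.live = true  [terminal]
37. n1.idx = -4  [B.env - 4]
38. n16.val = false  [D₀.idx > -4]
39. n16.tag = 25  [25]
40. n16.live = true  [D₀.idx > -5]
41. n17.live = true  [terminal]
42. n18.val = true  [D₀.tag > 24]
43. n18.tag = 4  [D₀.tag - 21]
44. n18.live = true  [D₀.tag > 24]
45. n19.idx = "ny"  [terminal]
46. n20.acc = true  [D.tag > 3]
47. n21.idx = "wn"  [terminal]
48. n22.idx = "nz"  [terminal]
49. n23.fin = -1  [terminal]
50. n20.env = 9  [g.fin * -1 + 8]
51. n20.val = 27  [g.fin + 28]
52. n20.mk = -1  [-1]
53. n18.idx = -3  [-3]
54. n16.idx = 13  [13]
55. n24.acc = false  [D₁.idx > 13]
56. n25.acc = true  [B₀.acc == false]
57. n26.live = false  [terminal]
58. n25.env = 15  [15]
59. n25.val = 16  [16]
60. n25.mk = 7  [7]
61. n24.env = 2  [2]
62. n24.val = 23  [B₁.mk * 3 + 2]
63. n24.mk = -8  [B₁.mk - 15]
64. n0.tag = 16  [len(S.ok) + 14]
65. n0.lim = "mxr"  [S.ok ++ "r"]

-4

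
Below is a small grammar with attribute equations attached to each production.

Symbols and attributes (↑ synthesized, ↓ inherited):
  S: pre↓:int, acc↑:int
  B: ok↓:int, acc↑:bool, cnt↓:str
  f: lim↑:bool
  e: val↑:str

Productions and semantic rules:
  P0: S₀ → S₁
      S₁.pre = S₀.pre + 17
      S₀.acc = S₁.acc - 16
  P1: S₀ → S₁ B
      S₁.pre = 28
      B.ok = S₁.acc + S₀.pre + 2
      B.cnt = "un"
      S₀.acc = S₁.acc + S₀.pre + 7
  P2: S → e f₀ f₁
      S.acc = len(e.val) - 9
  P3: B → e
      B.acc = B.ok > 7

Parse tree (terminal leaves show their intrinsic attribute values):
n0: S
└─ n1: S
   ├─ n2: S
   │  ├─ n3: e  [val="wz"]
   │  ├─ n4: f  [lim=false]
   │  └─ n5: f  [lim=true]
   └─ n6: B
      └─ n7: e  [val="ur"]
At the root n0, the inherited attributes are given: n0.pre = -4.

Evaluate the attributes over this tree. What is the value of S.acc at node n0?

1. n0.pre = -4  [given at root]
2. n1.pre = 13  [S₀.pre + 17]
3. n2.pre = 28  [28]
4. n3.val = "wz"  [terminal]
5. n4.lim = false  [terminal]
6. n5.lim = true  [terminal]
7. n2.acc = -7  [len(e.val) - 9]
8. n6.ok = 8  [S₁.acc + S₀.pre + 2]
9. n6.cnt = "un"  ["un"]
10. n7.val = "ur"  [terminal]
11. n6.acc = true  [B.ok > 7]
12. n1.acc = 13  [S₁.acc + S₀.pre + 7]
13. n0.acc = -3  [S₁.acc - 16]

-3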